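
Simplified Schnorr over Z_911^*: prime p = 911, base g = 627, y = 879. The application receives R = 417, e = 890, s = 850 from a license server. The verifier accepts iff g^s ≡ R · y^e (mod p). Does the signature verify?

g^s mod p:
627^2 = 393129 ≡ 488
627^4 ≡ 488^2 = 238144 ≡ 373
627^8 ≡ 373^2 = 139129 ≡ 657
627^16 ≡ 657^2 = 431649 ≡ 746
627^32 ≡ 746^2 = 556516 ≡ 806
627^64 ≡ 806^2 = 649636 ≡ 93
627^128 ≡ 93^2 = 8649 ≡ 450
627^256 ≡ 450^2 = 202500 ≡ 258
627^512 ≡ 258^2 = 66564 ≡ 61
850 = 512 + 256 + 64 + 16 + 2, so 627^850 ≡ 61·258·93·746·488 ≡ 484 (mod 911)
R · y^e mod p:
879^2 = 772641 ≡ 113
879^4 ≡ 113^2 = 12769 ≡ 15
879^8 ≡ 15^2 = 225
879^16 ≡ 225^2 = 50625 ≡ 520
879^32 ≡ 520^2 = 270400 ≡ 744
879^64 ≡ 744^2 = 553536 ≡ 559
879^128 ≡ 559^2 = 312481 ≡ 8
879^256 ≡ 8^2 = 64
879^512 ≡ 64^2 = 4096 ≡ 452
890 = 512 + 256 + 64 + 32 + 16 + 8 + 2, so 879^890 ≡ 452·64·559·744·520·225·113 ≡ 258 (mod 911)
417·258 = 107586 ≡ 88 (mod 911)
484 ≠ 88; the check fails.

does not verify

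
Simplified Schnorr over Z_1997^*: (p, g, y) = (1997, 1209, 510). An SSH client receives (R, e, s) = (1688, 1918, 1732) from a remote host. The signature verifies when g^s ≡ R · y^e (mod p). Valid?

no

g^s mod p:
Squares mod 1997: 1209^1≡1209, 1209^2≡1874, 1209^4≡1150, 1209^8≡486, 1209^16≡550, 1209^32≡953, 1209^64≡1571, 1209^128≡1746, 1209^256≡1094, 1209^512≡633, 1209^1024≡1289
1732 = 1024 + 512 + 128 + 64 + 4, so 1209^1732 ≡ 1289·633·1746·1571·1150 ≡ 1968 (mod 1997)
R · y^e mod p:
Squares mod 1997: 510^1≡510, 510^2≡490, 510^4≡460, 510^8≡1915, 510^16≡733, 510^32≡96, 510^64≡1228, 510^128≡249, 510^256≡94, 510^512≡848, 510^1024≡184
1918 = 1024 + 512 + 256 + 64 + 32 + 16 + 8 + 4 + 2, so 510^1918 ≡ 184·848·94·1228·96·733·1915·460·490 ≡ 610 (mod 1997)
1688·610 = 1029680 ≡ 1225 (mod 1997)
1968 ≠ 1225; the check fails.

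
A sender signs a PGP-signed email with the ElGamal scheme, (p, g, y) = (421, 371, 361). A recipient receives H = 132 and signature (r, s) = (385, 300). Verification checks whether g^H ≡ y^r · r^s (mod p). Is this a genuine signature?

Left side g^H mod p:
371^2 = 137641 ≡ 395
371^4 ≡ 395^2 = 156025 ≡ 255
371^8 ≡ 255^2 = 65025 ≡ 191
371^16 ≡ 191^2 = 36481 ≡ 275
371^32 ≡ 275^2 = 75625 ≡ 266
371^64 ≡ 266^2 = 70756 ≡ 28
371^128 ≡ 28^2 = 784 ≡ 363
132 = 128 + 4, so 371^132 ≡ 363·255 ≡ 366 (mod 421)
Right side y^r · r^s mod p:
361^2 = 130321 ≡ 232
361^4 ≡ 232^2 = 53824 ≡ 357
361^8 ≡ 357^2 = 127449 ≡ 307
361^16 ≡ 307^2 = 94249 ≡ 366
361^32 ≡ 366^2 = 133956 ≡ 78
361^64 ≡ 78^2 = 6084 ≡ 190
361^128 ≡ 190^2 = 36100 ≡ 315
361^256 ≡ 315^2 = 99225 ≡ 290
385 = 256 + 128 + 1, so 361^385 ≡ 290·315·361 ≡ 420 (mod 421)
385^2 = 148225 ≡ 33
385^4 ≡ 33^2 = 1089 ≡ 247
385^8 ≡ 247^2 = 61009 ≡ 385
385^16 ≡ 385^2 = 148225 ≡ 33
385^32 ≡ 33^2 = 1089 ≡ 247
385^64 ≡ 247^2 = 61009 ≡ 385
385^128 ≡ 385^2 = 148225 ≡ 33
385^256 ≡ 33^2 = 1089 ≡ 247
300 = 256 + 32 + 8 + 4, so 385^300 ≡ 247·247·385·247 ≡ 152 (mod 421)
420·152 = 63840 ≡ 269 (mod 421)
366 ≠ 269, so verification fails.

forged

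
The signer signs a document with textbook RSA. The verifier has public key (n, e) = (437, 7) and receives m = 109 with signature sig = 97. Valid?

sig^7 mod 437 = 109
sig^7 mod 437 = 109 matches m.

yes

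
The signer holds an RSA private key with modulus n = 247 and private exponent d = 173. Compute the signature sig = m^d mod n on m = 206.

85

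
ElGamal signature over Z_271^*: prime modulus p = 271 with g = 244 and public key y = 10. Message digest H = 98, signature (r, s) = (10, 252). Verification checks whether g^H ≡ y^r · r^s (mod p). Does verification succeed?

passes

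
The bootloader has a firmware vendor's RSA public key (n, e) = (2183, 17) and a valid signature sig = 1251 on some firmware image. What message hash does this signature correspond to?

sig^2 ≡ 1251^2 = 1565001 ≡ 1973
sig^4 ≡ 1973^2 = 3892729 ≡ 440
sig^8 ≡ 440^2 = 193600 ≡ 1496
sig^16 ≡ 1496^2 = 2238016 ≡ 441
17 = 16 + 1, so sig^17 ≡ 441·1251 ≡ 1575 (mod 2183)

1575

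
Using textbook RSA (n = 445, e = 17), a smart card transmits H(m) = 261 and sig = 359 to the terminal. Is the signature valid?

sig^17 mod 445 = 184
sig^17 mod 445 = 184, but H(m) = 261.

invalid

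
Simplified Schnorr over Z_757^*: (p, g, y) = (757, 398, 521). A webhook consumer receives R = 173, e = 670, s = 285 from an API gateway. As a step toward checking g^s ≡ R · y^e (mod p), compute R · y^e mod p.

521^670 mod 757 = 99
R · y^e ≡ 173·99 = 17127 ≡ 473 (mod 757)

473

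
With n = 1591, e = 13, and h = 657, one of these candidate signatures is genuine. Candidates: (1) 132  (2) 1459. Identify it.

Candidate 1: Squares mod 1591: 132^1≡132, 132^2≡1514, 132^4≡1156, 132^8≡1487; 13 = 8 + 4 + 1, so 132^13 ≡ 1487·1156·132 ≡ 657 (mod 1591)
  → matches h = 657
Candidate 2: Squares mod 1591: 1459^1≡1459, 1459^2≡1514, 1459^4≡1156, 1459^8≡1487; 13 = 8 + 4 + 1, so 1459^13 ≡ 1487·1156·1459 ≡ 934 (mod 1591)

1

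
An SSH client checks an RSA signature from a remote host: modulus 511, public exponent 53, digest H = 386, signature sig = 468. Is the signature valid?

invalid

sig^53 mod 511 = 125
125 ≠ 386, so verification fails.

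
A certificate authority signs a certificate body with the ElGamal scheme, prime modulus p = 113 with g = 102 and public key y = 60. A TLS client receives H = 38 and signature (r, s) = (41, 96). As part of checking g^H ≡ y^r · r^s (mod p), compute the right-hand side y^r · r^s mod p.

2

Squares mod 113: 60^1≡60, 60^2≡97, 60^4≡30, 60^8≡109, 60^16≡16, 60^32≡30
41 = 32 + 8 + 1, so 60^41 ≡ 30·109·60 ≡ 32 (mod 113)
Squares mod 113: 41^1≡41, 41^2≡99, 41^4≡83, 41^8≡109, 41^16≡16, 41^32≡30, 41^64≡109
96 = 64 + 32, so 41^96 ≡ 109·30 ≡ 106 (mod 113)
y^r · r^s ≡ 32·106 = 3392 ≡ 2 (mod 113)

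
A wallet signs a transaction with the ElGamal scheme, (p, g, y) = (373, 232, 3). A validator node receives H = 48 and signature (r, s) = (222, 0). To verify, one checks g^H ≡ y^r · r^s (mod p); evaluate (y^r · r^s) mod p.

3^222 mod 373 = 366
222^0 mod 373 = 1
y^r · r^s ≡ 366·1 = 366 ≡ 366 (mod 373)

366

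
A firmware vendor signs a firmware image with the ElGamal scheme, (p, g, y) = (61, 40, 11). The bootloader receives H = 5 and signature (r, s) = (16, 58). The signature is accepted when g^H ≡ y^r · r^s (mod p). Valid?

Left side g^H mod p:
Squares mod 61: 40^1≡40, 40^2≡14, 40^4≡13
5 = 4 + 1, so 40^5 ≡ 13·40 ≡ 32 (mod 61)
Right side y^r · r^s mod p:
Squares mod 61: 11^1≡11, 11^2≡60, 11^4≡1, 11^8≡1, 11^16≡1
11^16 ≡ 1 (mod 61)
Squares mod 61: 16^1≡16, 16^2≡12, 16^4≡22, 16^8≡57, 16^16≡16, 16^32≡12
58 = 32 + 16 + 8 + 2, so 16^58 ≡ 12·16·57·12 ≡ 56 (mod 61)
1·56 = 56 ≡ 56 (mod 61)
32 ≠ 56, so verification fails.

no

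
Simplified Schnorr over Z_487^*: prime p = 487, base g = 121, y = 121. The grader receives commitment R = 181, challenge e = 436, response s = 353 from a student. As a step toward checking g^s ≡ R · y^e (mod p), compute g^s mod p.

2

121^353 mod 487 = 2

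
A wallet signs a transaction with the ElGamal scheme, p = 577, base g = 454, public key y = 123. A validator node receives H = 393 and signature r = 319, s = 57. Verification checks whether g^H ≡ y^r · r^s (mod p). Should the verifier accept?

Left side g^H mod p:
454^393 mod 577 = 345
Right side y^r · r^s mod p:
123^319 mod 577 = 319
319^57 mod 577 = 20
319·20 = 6380 ≡ 33 (mod 577)
345 ≠ 33, so verification fails.

reject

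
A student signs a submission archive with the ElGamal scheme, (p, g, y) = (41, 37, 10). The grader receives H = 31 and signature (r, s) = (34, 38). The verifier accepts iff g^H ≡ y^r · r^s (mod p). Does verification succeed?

Left side g^H mod p:
37^2 = 1369 ≡ 16
37^4 ≡ 16^2 = 256 ≡ 10
37^8 ≡ 10^2 = 100 ≡ 18
37^16 ≡ 18^2 = 324 ≡ 37
31 = 16 + 8 + 4 + 2 + 1, so 37^31 ≡ 37·18·10·16·37 ≡ 37 (mod 41)
Right side y^r · r^s mod p:
10^2 = 100 ≡ 18
10^4 ≡ 18^2 = 324 ≡ 37
10^8 ≡ 37^2 = 1369 ≡ 16
10^16 ≡ 16^2 = 256 ≡ 10
10^32 ≡ 10^2 = 100 ≡ 18
34 = 32 + 2, so 10^34 ≡ 18·18 ≡ 37 (mod 41)
34^2 = 1156 ≡ 8
34^4 ≡ 8^2 = 64 ≡ 23
34^8 ≡ 23^2 = 529 ≡ 37
34^16 ≡ 37^2 = 1369 ≡ 16
34^32 ≡ 16^2 = 256 ≡ 10
38 = 32 + 4 + 2, so 34^38 ≡ 10·23·8 ≡ 36 (mod 41)
37·36 = 1332 ≡ 20 (mod 41)
37 ≠ 20, so verification fails.

fails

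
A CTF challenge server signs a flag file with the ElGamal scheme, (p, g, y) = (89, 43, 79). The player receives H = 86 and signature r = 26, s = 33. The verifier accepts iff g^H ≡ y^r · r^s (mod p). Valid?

no

Left side g^H mod p:
Squares mod 89: 43^1≡43, 43^2≡69, 43^4≡44, 43^8≡67, 43^16≡39, 43^32≡8, 43^64≡64
86 = 64 + 16 + 4 + 2, so 43^86 ≡ 64·39·44·69 ≡ 40 (mod 89)
Right side y^r · r^s mod p:
Squares mod 89: 79^1≡79, 79^2≡11, 79^4≡32, 79^8≡45, 79^16≡67
26 = 16 + 8 + 2, so 79^26 ≡ 67·45·11 ≡ 57 (mod 89)
Squares mod 89: 26^1≡26, 26^2≡53, 26^4≡50, 26^8≡8, 26^16≡64, 26^32≡2
33 = 32 + 1, so 26^33 ≡ 2·26 ≡ 52 (mod 89)
57·52 = 2964 ≡ 27 (mod 89)
40 ≠ 27, so verification fails.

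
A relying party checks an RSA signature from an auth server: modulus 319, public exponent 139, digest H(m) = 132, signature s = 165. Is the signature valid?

s^139 mod 319 = 132
132 = H(m), so the signature checks out.

valid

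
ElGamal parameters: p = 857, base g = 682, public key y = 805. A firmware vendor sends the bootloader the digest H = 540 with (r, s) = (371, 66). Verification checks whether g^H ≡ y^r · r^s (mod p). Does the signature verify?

verifies

Left side g^H mod p:
Squares mod 857: 682^1≡682, 682^2≡630, 682^4≡109, 682^8≡740, 682^16≡834, 682^32≡529, 682^64≡459, 682^128≡716, 682^256≡170, 682^512≡619
540 = 512 + 16 + 8 + 4, so 682^540 ≡ 619·834·740·109 ≡ 441 (mod 857)
Right side y^r · r^s mod p:
Squares mod 857: 805^1≡805, 805^2≡133, 805^4≡549, 805^8≡594, 805^16≡609, 805^32≡657, 805^64≡578, 805^128≡711, 805^256≡748
371 = 256 + 64 + 32 + 16 + 2 + 1, so 805^371 ≡ 748·578·657·609·133·805 ≡ 201 (mod 857)
Squares mod 857: 371^1≡371, 371^2≡521, 371^4≡629, 371^8≡564, 371^16≡149, 371^32≡776, 371^64≡562
66 = 64 + 2, so 371^66 ≡ 562·521 ≡ 565 (mod 857)
201·565 = 113565 ≡ 441 (mod 857)
441 ≡ 441 (mod 857), so the signature is genuine.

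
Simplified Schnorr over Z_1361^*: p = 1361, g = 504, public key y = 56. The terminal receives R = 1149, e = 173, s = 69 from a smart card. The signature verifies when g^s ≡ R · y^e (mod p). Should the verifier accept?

accept

g^s mod p:
504^2 = 254016 ≡ 870
504^4 ≡ 870^2 = 756900 ≡ 184
504^8 ≡ 184^2 = 33856 ≡ 1192
504^16 ≡ 1192^2 = 1420864 ≡ 1341
504^32 ≡ 1341^2 = 1798281 ≡ 400
504^64 ≡ 400^2 = 160000 ≡ 763
69 = 64 + 4 + 1, so 504^69 ≡ 763·184·504 ≡ 539 (mod 1361)
R · y^e mod p:
56^2 = 3136 ≡ 414
56^4 ≡ 414^2 = 171396 ≡ 1271
56^8 ≡ 1271^2 = 1615441 ≡ 1295
56^16 ≡ 1295^2 = 1677025 ≡ 273
56^32 ≡ 273^2 = 74529 ≡ 1035
56^64 ≡ 1035^2 = 1071225 ≡ 118
56^128 ≡ 118^2 = 13924 ≡ 314
173 = 128 + 32 + 8 + 4 + 1, so 56^173 ≡ 314·1035·1295·1271·56 ≡ 1275 (mod 1361)
1149·1275 = 1464975 ≡ 539 (mod 1361)
539 ≡ 539 (mod 1361); signature holds.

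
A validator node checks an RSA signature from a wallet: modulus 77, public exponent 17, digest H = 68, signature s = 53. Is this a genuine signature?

s^2 ≡ 53^2 = 2809 ≡ 37
s^4 ≡ 37^2 = 1369 ≡ 60
s^8 ≡ 60^2 = 3600 ≡ 58
s^16 ≡ 58^2 = 3364 ≡ 53
17 = 16 + 1, so s^17 ≡ 53·53 ≡ 37 (mod 77)
The recovered value 37 does not match the digest 68.

forged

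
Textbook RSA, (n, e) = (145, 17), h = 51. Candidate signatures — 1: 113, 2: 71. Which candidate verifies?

2

Candidate 1: 113^2 = 12769 ≡ 9; 113^4 ≡ 9^2 = 81; 113^8 ≡ 81^2 = 6561 ≡ 36; 113^16 ≡ 36^2 = 1296 ≡ 136; 17 = 16 + 1, so 113^17 ≡ 136·113 ≡ 143 (mod 145)
Candidate 2: 71^2 = 5041 ≡ 111; 71^4 ≡ 111^2 = 12321 ≡ 141; 71^8 ≡ 141^2 = 19881 ≡ 16; 71^16 ≡ 16^2 = 256 ≡ 111; 17 = 16 + 1, so 71^17 ≡ 111·71 ≡ 51 (mod 145)
  → matches h = 51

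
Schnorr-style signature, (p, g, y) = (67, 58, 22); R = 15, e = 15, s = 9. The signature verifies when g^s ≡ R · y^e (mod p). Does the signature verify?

g^s mod p:
58^9 mod 67 = 43
R · y^e mod p:
22^15 mod 67 = 24
15·24 = 360 ≡ 25 (mod 67)
43 ≠ 25; the check fails.

does not verify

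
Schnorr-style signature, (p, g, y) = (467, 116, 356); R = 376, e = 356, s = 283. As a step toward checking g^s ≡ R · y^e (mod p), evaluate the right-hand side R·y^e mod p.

415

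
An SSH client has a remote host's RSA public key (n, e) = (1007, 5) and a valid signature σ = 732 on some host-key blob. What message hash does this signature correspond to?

117

σ^2 ≡ 732^2 = 535824 ≡ 100
σ^4 ≡ 100^2 = 10000 ≡ 937
5 = 4 + 1, so σ^5 ≡ 937·732 ≡ 117 (mod 1007)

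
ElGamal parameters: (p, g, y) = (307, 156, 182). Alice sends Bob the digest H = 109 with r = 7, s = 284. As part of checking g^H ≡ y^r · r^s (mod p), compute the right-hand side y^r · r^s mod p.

176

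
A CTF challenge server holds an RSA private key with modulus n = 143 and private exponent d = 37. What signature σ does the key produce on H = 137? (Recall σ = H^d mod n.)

H^2 ≡ 137^2 = 18769 ≡ 36
H^4 ≡ 36^2 = 1296 ≡ 9
H^8 ≡ 9^2 = 81
H^16 ≡ 81^2 = 6561 ≡ 126
H^32 ≡ 126^2 = 15876 ≡ 3
37 = 32 + 4 + 1, so H^37 ≡ 3·9·137 ≡ 124 (mod 143)

124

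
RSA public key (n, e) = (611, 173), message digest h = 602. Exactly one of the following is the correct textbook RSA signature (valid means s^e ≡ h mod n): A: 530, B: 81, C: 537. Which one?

A

Candidate A: 530^173 mod 611 = 602
  → matches h = 602
Candidate B: 81^173 mod 611 = 9
Candidate C: 537^173 mod 611 = 387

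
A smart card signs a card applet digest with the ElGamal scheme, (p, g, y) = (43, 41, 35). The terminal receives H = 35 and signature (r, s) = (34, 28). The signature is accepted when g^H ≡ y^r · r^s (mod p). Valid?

Left side g^H mod p:
Squares mod 43: 41^1≡41, 41^2≡4, 41^4≡16, 41^8≡41, 41^16≡4, 41^32≡16
35 = 32 + 2 + 1, so 41^35 ≡ 16·4·41 ≡ 1 (mod 43)
Right side y^r · r^s mod p:
Squares mod 43: 35^1≡35, 35^2≡21, 35^4≡11, 35^8≡35, 35^16≡21, 35^32≡11
34 = 32 + 2, so 35^34 ≡ 11·21 ≡ 16 (mod 43)
Squares mod 43: 34^1≡34, 34^2≡38, 34^4≡25, 34^8≡23, 34^16≡13
28 = 16 + 8 + 4, so 34^28 ≡ 13·23·25 ≡ 36 (mod 43)
16·36 = 576 ≡ 17 (mod 43)
1 ≠ 17, so verification fails.

no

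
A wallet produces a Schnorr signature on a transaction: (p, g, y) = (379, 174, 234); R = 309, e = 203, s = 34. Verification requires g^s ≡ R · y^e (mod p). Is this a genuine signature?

g^s mod p:
Squares mod 379: 174^1≡174, 174^2≡335, 174^4≡41, 174^8≡165, 174^16≡316, 174^32≡179
34 = 32 + 2, so 174^34 ≡ 179·335 ≡ 83 (mod 379)
R · y^e mod p:
Squares mod 379: 234^1≡234, 234^2≡180, 234^4≡185, 234^8≡115, 234^16≡339, 234^32≡84, 234^64≡234, 234^128≡180
203 = 128 + 64 + 8 + 2 + 1, so 234^203 ≡ 180·234·115·180·234 ≡ 84 (mod 379)
309·84 = 25956 ≡ 184 (mod 379)
83 ≠ 184; the check fails.

forged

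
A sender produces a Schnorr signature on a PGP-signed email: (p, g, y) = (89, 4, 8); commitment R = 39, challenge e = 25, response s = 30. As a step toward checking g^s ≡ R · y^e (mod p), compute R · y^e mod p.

32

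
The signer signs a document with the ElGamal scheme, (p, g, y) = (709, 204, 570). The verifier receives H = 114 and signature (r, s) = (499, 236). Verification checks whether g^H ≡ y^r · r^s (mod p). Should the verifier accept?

reject

Left side g^H mod p:
204^2 = 41616 ≡ 494
204^4 ≡ 494^2 = 244036 ≡ 140
204^8 ≡ 140^2 = 19600 ≡ 457
204^16 ≡ 457^2 = 208849 ≡ 403
204^32 ≡ 403^2 = 162409 ≡ 48
204^64 ≡ 48^2 = 2304 ≡ 177
114 = 64 + 32 + 16 + 2, so 204^114 ≡ 177·48·403·494 ≡ 346 (mod 709)
Right side y^r · r^s mod p:
570^2 = 324900 ≡ 178
570^4 ≡ 178^2 = 31684 ≡ 488
570^8 ≡ 488^2 = 238144 ≡ 629
570^16 ≡ 629^2 = 395641 ≡ 19
570^32 ≡ 19^2 = 361
570^64 ≡ 361^2 = 130321 ≡ 574
570^128 ≡ 574^2 = 329476 ≡ 500
570^256 ≡ 500^2 = 250000 ≡ 432
499 = 256 + 128 + 64 + 32 + 16 + 2 + 1, so 570^499 ≡ 432·500·574·361·19·178·570 ≡ 342 (mod 709)
499^2 = 249001 ≡ 142
499^4 ≡ 142^2 = 20164 ≡ 312
499^8 ≡ 312^2 = 97344 ≡ 211
499^16 ≡ 211^2 = 44521 ≡ 563
499^32 ≡ 563^2 = 316969 ≡ 46
499^64 ≡ 46^2 = 2116 ≡ 698
499^128 ≡ 698^2 = 487204 ≡ 121
236 = 128 + 64 + 32 + 8 + 4, so 499^236 ≡ 121·698·46·211·312 ≡ 227 (mod 709)
342·227 = 77634 ≡ 353 (mod 709)
346 ≠ 353, so verification fails.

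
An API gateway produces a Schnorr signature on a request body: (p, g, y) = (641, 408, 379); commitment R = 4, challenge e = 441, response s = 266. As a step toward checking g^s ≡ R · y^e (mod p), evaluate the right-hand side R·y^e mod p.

501

379^441 mod 641 = 606
R · y^e ≡ 4·606 = 2424 ≡ 501 (mod 641)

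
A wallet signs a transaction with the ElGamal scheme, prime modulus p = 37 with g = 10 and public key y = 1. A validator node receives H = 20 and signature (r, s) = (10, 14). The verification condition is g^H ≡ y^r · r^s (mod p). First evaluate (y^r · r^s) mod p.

1^2 = 1
1^4 ≡ 1^2 = 1
1^8 ≡ 1^2 = 1
10 = 8 + 2, so 1^10 ≡ 1·1 ≡ 1 (mod 37)
10^2 = 100 ≡ 26
10^4 ≡ 26^2 = 676 ≡ 10
10^8 ≡ 10^2 = 100 ≡ 26
14 = 8 + 4 + 2, so 10^14 ≡ 26·10·26 ≡ 26 (mod 37)
y^r · r^s ≡ 1·26 = 26 ≡ 26 (mod 37)

26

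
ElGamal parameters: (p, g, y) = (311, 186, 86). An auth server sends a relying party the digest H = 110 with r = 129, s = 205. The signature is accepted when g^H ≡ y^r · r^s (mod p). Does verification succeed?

Left side g^H mod p:
186^110 mod 311 = 243
Right side y^r · r^s mod p:
86^129 mod 311 = 206
129^205 mod 311 = 51
206·51 = 10506 ≡ 243 (mod 311)
243 ≡ 243 (mod 311), so the signature is genuine.

passes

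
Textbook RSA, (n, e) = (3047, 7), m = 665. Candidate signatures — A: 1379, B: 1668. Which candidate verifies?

A

Candidate A: 1379^2 = 1901641 ≡ 313; 1379^4 ≡ 313^2 = 97969 ≡ 465; 7 = 4 + 2 + 1, so 1379^7 ≡ 465·313·1379 ≡ 665 (mod 3047)
  → matches m = 665
Candidate B: 1668^2 = 2782224 ≡ 313; 1668^4 ≡ 313^2 = 97969 ≡ 465; 7 = 4 + 2 + 1, so 1668^7 ≡ 465·313·1668 ≡ 2382 (mod 3047)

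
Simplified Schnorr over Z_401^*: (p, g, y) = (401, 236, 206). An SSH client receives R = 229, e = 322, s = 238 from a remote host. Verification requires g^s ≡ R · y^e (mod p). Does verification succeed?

g^s mod p:
236^2 = 55696 ≡ 358
236^4 ≡ 358^2 = 128164 ≡ 245
236^8 ≡ 245^2 = 60025 ≡ 276
236^16 ≡ 276^2 = 76176 ≡ 387
236^32 ≡ 387^2 = 149769 ≡ 196
236^64 ≡ 196^2 = 38416 ≡ 321
236^128 ≡ 321^2 = 103041 ≡ 385
238 = 128 + 64 + 32 + 8 + 4 + 2, so 236^238 ≡ 385·321·196·276·245·358 ≡ 111 (mod 401)
R · y^e mod p:
206^2 = 42436 ≡ 331
206^4 ≡ 331^2 = 109561 ≡ 88
206^8 ≡ 88^2 = 7744 ≡ 125
206^16 ≡ 125^2 = 15625 ≡ 387
206^32 ≡ 387^2 = 149769 ≡ 196
206^64 ≡ 196^2 = 38416 ≡ 321
206^128 ≡ 321^2 = 103041 ≡ 385
206^256 ≡ 385^2 = 148225 ≡ 256
322 = 256 + 64 + 2, so 206^322 ≡ 256·321·331 ≡ 25 (mod 401)
229·25 = 5725 ≡ 111 (mod 401)
111 ≡ 111 (mod 401); signature holds.

passes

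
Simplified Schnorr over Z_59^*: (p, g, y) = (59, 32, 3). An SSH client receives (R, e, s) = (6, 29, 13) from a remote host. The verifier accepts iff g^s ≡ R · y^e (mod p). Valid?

no

g^s mod p:
32^2 = 1024 ≡ 21
32^4 ≡ 21^2 = 441 ≡ 28
32^8 ≡ 28^2 = 784 ≡ 17
13 = 8 + 4 + 1, so 32^13 ≡ 17·28·32 ≡ 10 (mod 59)
R · y^e mod p:
3^2 = 9
3^4 ≡ 9^2 = 81 ≡ 22
3^8 ≡ 22^2 = 484 ≡ 12
3^16 ≡ 12^2 = 144 ≡ 26
29 = 16 + 8 + 4 + 1, so 3^29 ≡ 26·12·22·3 ≡ 1 (mod 59)
6·1 = 6 ≡ 6 (mod 59)
10 ≠ 6; the check fails.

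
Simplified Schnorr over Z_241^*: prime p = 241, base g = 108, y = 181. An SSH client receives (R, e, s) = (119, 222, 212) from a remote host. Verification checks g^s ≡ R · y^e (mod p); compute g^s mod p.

122

108^2 = 11664 ≡ 96
108^4 ≡ 96^2 = 9216 ≡ 58
108^8 ≡ 58^2 = 3364 ≡ 231
108^16 ≡ 231^2 = 53361 ≡ 100
108^32 ≡ 100^2 = 10000 ≡ 119
108^64 ≡ 119^2 = 14161 ≡ 183
108^128 ≡ 183^2 = 33489 ≡ 231
212 = 128 + 64 + 16 + 4, so 108^212 ≡ 231·183·100·58 ≡ 122 (mod 241)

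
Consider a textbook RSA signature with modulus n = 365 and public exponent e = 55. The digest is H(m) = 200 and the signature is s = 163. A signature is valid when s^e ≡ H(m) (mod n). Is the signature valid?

invalid

s^2 ≡ 163^2 = 26569 ≡ 289
s^4 ≡ 289^2 = 83521 ≡ 301
s^8 ≡ 301^2 = 90601 ≡ 81
s^16 ≡ 81^2 = 6561 ≡ 356
s^32 ≡ 356^2 = 126736 ≡ 81
55 = 32 + 16 + 4 + 2 + 1, so s^55 ≡ 81·356·301·289·163 ≡ 52 (mod 365)
52 ≠ 200, so verification fails.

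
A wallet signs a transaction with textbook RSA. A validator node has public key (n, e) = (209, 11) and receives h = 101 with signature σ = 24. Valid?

σ^11 mod 209 = 101
Since 101 equals the digest 101, verification succeeds.

yes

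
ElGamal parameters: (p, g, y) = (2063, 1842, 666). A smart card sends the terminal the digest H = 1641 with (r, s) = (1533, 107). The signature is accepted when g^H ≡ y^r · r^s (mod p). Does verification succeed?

passes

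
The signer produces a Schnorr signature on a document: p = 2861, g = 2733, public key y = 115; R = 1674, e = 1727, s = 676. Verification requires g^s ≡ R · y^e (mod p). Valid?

g^s mod p:
2733^2 = 7469289 ≡ 2079
2733^4 ≡ 2079^2 = 4322241 ≡ 2131
2733^8 ≡ 2131^2 = 4541161 ≡ 754
2733^16 ≡ 754^2 = 568516 ≡ 2038
2733^32 ≡ 2038^2 = 4153444 ≡ 2133
2733^64 ≡ 2133^2 = 4549689 ≡ 699
2733^128 ≡ 699^2 = 488601 ≡ 2231
2733^256 ≡ 2231^2 = 4977361 ≡ 2082
2733^512 ≡ 2082^2 = 4334724 ≡ 309
676 = 512 + 128 + 32 + 4, so 2733^676 ≡ 309·2231·2133·2131 ≡ 302 (mod 2861)
R · y^e mod p:
115^2 = 13225 ≡ 1781
115^4 ≡ 1781^2 = 3171961 ≡ 1973
115^8 ≡ 1973^2 = 3892729 ≡ 1769
115^16 ≡ 1769^2 = 3129361 ≡ 2288
115^32 ≡ 2288^2 = 5234944 ≡ 2175
115^64 ≡ 2175^2 = 4730625 ≡ 1392
115^128 ≡ 1392^2 = 1937664 ≡ 767
115^256 ≡ 767^2 = 588289 ≡ 1784
115^512 ≡ 1784^2 = 3182656 ≡ 1224
115^1024 ≡ 1224^2 = 1498176 ≡ 1873
1727 = 1024 + 512 + 128 + 32 + 16 + 8 + 4 + 2 + 1, so 115^1727 ≡ 1873·1224·767·2175·2288·1769·1973·1781·115 ≡ 1944 (mod 2861)
1674·1944 = 3254256 ≡ 1299 (mod 2861)
302 ≠ 1299; the check fails.

no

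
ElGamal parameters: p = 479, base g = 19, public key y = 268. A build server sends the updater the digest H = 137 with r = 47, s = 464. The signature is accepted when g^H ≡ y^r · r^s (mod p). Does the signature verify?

Left side g^H mod p:
Squares mod 479: 19^1≡19, 19^2≡361, 19^4≡33, 19^8≡131, 19^16≡396, 19^32≡183, 19^64≡438, 19^128≡244
137 = 128 + 8 + 1, so 19^137 ≡ 244·131·19 ≡ 423 (mod 479)
Right side y^r · r^s mod p:
Squares mod 479: 268^1≡268, 268^2≡453, 268^4≡197, 268^8≡10, 268^16≡100, 268^32≡420
47 = 32 + 8 + 4 + 2 + 1, so 268^47 ≡ 420·10·197·453·268 ≡ 314 (mod 479)
Squares mod 479: 47^1≡47, 47^2≡293, 47^4≡108, 47^8≡168, 47^16≡442, 47^32≡411, 47^64≡313, 47^128≡253, 47^256≡302
464 = 256 + 128 + 64 + 16, so 47^464 ≡ 302·253·313·442 ≡ 251 (mod 479)
314·251 = 78814 ≡ 258 (mod 479)
423 ≠ 258, so verification fails.

does not verify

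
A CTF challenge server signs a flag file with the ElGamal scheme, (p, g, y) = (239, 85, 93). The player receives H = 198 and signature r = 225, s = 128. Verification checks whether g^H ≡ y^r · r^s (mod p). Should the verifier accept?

reject

Left side g^H mod p:
Squares mod 239: 85^1≡85, 85^2≡55, 85^4≡157, 85^8≡32, 85^16≡68, 85^32≡83, 85^64≡197, 85^128≡91
198 = 128 + 64 + 4 + 2, so 85^198 ≡ 91·197·157·55 ≡ 62 (mod 239)
Right side y^r · r^s mod p:
Squares mod 239: 93^1≡93, 93^2≡45, 93^4≡113, 93^8≡102, 93^16≡127, 93^32≡116, 93^64≡72, 93^128≡165
225 = 128 + 64 + 32 + 1, so 93^225 ≡ 165·72·116·93 ≡ 80 (mod 239)
Squares mod 239: 225^1≡225, 225^2≡196, 225^4≡176, 225^8≡145, 225^16≡232, 225^32≡49, 225^64≡11, 225^128≡121
225^128 ≡ 121 (mod 239)
80·121 = 9680 ≡ 120 (mod 239)
62 ≠ 120, so verification fails.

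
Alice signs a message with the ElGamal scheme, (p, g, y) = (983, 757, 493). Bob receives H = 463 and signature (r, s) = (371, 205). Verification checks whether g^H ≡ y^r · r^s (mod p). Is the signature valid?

invalid

Left side g^H mod p:
757^2 = 573049 ≡ 943
757^4 ≡ 943^2 = 889249 ≡ 617
757^8 ≡ 617^2 = 380689 ≡ 268
757^16 ≡ 268^2 = 71824 ≡ 65
757^32 ≡ 65^2 = 4225 ≡ 293
757^64 ≡ 293^2 = 85849 ≡ 328
757^128 ≡ 328^2 = 107584 ≡ 437
757^256 ≡ 437^2 = 190969 ≡ 267
463 = 256 + 128 + 64 + 8 + 4 + 2 + 1, so 757^463 ≡ 267·437·328·268·617·943·757 ≡ 710 (mod 983)
Right side y^r · r^s mod p:
493^2 = 243049 ≡ 248
493^4 ≡ 248^2 = 61504 ≡ 558
493^8 ≡ 558^2 = 311364 ≡ 736
493^16 ≡ 736^2 = 541696 ≡ 63
493^32 ≡ 63^2 = 3969 ≡ 37
493^64 ≡ 37^2 = 1369 ≡ 386
493^128 ≡ 386^2 = 148996 ≡ 563
493^256 ≡ 563^2 = 316969 ≡ 443
371 = 256 + 64 + 32 + 16 + 2 + 1, so 493^371 ≡ 443·386·37·63·248·493 ≡ 354 (mod 983)
371^2 = 137641 ≡ 21
371^4 ≡ 21^2 = 441
371^8 ≡ 441^2 = 194481 ≡ 830
371^16 ≡ 830^2 = 688900 ≡ 800
371^32 ≡ 800^2 = 640000 ≡ 67
371^64 ≡ 67^2 = 4489 ≡ 557
371^128 ≡ 557^2 = 310249 ≡ 604
205 = 128 + 64 + 8 + 4 + 1, so 371^205 ≡ 604·557·830·441·371 ≡ 472 (mod 983)
354·472 = 167088 ≡ 961 (mod 983)
710 ≠ 961, so verification fails.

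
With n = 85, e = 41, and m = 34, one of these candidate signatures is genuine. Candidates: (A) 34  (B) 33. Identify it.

Candidate A: 34^2 = 1156 ≡ 51; 34^4 ≡ 51^2 = 2601 ≡ 51; 34^8 ≡ 51^2 = 2601 ≡ 51; 34^16 ≡ 51^2 = 2601 ≡ 51; 34^32 ≡ 51^2 = 2601 ≡ 51; 41 = 32 + 8 + 1, so 34^41 ≡ 51·51·34 ≡ 34 (mod 85)
  → matches m = 34
Candidate B: 33^2 = 1089 ≡ 69; 33^4 ≡ 69^2 = 4761 ≡ 1; 33^8 ≡ 1^2 = 1; 33^16 ≡ 1^2 = 1; 33^32 ≡ 1^2 = 1; 41 = 32 + 8 + 1, so 33^41 ≡ 1·1·33 ≡ 33 (mod 85)

A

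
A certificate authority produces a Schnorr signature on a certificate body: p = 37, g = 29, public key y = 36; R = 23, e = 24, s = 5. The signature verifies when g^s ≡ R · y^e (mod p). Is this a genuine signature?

forged

g^s mod p:
Squares mod 37: 29^1≡29, 29^2≡27, 29^4≡26
5 = 4 + 1, so 29^5 ≡ 26·29 ≡ 14 (mod 37)
R · y^e mod p:
Squares mod 37: 36^1≡36, 36^2≡1, 36^4≡1, 36^8≡1, 36^16≡1
24 = 16 + 8, so 36^24 ≡ 1·1 ≡ 1 (mod 37)
23·1 = 23 ≡ 23 (mod 37)
14 ≠ 23; the check fails.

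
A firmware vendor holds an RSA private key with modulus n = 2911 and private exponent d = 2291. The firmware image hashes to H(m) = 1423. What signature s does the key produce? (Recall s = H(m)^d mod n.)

1409

(H(m))^2291 mod 2911 = 1409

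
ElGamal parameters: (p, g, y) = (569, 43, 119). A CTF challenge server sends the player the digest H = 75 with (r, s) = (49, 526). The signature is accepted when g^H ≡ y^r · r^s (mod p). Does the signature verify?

Left side g^H mod p:
43^75 mod 569 = 320
Right side y^r · r^s mod p:
119^49 mod 569 = 93
49^526 mod 569 = 291
93·291 = 27063 ≡ 320 (mod 569)
320 ≡ 320 (mod 569), so the signature is genuine.

verifies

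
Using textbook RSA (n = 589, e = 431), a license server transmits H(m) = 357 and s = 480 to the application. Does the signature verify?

Squares mod 589: s^1≡480, s^2≡101, s^4≡188, s^8≡4, s^16≡16, s^32≡256, s^64≡157, s^128≡500, s^256≡264
431 = 256 + 128 + 32 + 8 + 4 + 2 + 1, so s^431 ≡ 264·500·256·4·188·101·480 ≡ 232 (mod 589)
The recovered value 232 does not match the digest 357.

does not verify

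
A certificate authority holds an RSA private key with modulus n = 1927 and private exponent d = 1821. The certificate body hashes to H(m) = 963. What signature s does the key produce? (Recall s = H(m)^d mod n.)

(H(m))^2 ≡ 963^2 = 927369 ≡ 482
(H(m))^4 ≡ 482^2 = 232324 ≡ 1084
(H(m))^8 ≡ 1084^2 = 1175056 ≡ 1513
(H(m))^16 ≡ 1513^2 = 2289169 ≡ 1820
(H(m))^32 ≡ 1820^2 = 3312400 ≡ 1814
(H(m))^64 ≡ 1814^2 = 3290596 ≡ 1207
(H(m))^128 ≡ 1207^2 = 1456849 ≡ 37
(H(m))^256 ≡ 37^2 = 1369
(H(m))^512 ≡ 1369^2 = 1874161 ≡ 1117
(H(m))^1024 ≡ 1117^2 = 1247689 ≡ 920
1821 = 1024 + 512 + 256 + 16 + 8 + 4 + 1, so (H(m))^1821 ≡ 920·1117·1369·1820·1513·1084·963 ≡ 1783 (mod 1927)

1783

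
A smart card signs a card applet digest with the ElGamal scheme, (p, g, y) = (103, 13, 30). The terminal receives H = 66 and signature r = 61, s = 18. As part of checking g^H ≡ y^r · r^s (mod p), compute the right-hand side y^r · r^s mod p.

Squares mod 103: 30^1≡30, 30^2≡76, 30^4≡8, 30^8≡64, 30^16≡79, 30^32≡61
61 = 32 + 16 + 8 + 4 + 1, so 30^61 ≡ 61·79·64·8·30 ≡ 23 (mod 103)
Squares mod 103: 61^1≡61, 61^2≡13, 61^4≡66, 61^8≡30, 61^16≡76
18 = 16 + 2, so 61^18 ≡ 76·13 ≡ 61 (mod 103)
y^r · r^s ≡ 23·61 = 1403 ≡ 64 (mod 103)

64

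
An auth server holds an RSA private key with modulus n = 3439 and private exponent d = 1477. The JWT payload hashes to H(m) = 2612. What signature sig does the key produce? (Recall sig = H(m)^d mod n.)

2973

Squares mod 3439: (H(m))^1≡2612, (H(m))^2≡3007, (H(m))^4≡918, (H(m))^8≡169, (H(m))^16≡1049, (H(m))^32≡3360, (H(m))^64≡2802, (H(m))^128≡3406, (H(m))^256≡1089, (H(m))^512≡2905, (H(m))^1024≡3158
1477 = 1024 + 256 + 128 + 64 + 4 + 1, so (H(m))^1477 ≡ 3158·1089·3406·2802·918·2612 ≡ 2973 (mod 3439)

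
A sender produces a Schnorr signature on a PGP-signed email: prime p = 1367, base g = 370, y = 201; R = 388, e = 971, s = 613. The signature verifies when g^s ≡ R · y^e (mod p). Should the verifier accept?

reject

g^s mod p:
370^2 = 136900 ≡ 200
370^4 ≡ 200^2 = 40000 ≡ 357
370^8 ≡ 357^2 = 127449 ≡ 318
370^16 ≡ 318^2 = 101124 ≡ 1333
370^32 ≡ 1333^2 = 1776889 ≡ 1156
370^64 ≡ 1156^2 = 1336336 ≡ 777
370^128 ≡ 777^2 = 603729 ≡ 882
370^256 ≡ 882^2 = 777924 ≡ 101
370^512 ≡ 101^2 = 10201 ≡ 632
613 = 512 + 64 + 32 + 4 + 1, so 370^613 ≡ 632·777·1156·357·370 ≡ 1178 (mod 1367)
R · y^e mod p:
201^2 = 40401 ≡ 758
201^4 ≡ 758^2 = 574564 ≡ 424
201^8 ≡ 424^2 = 179776 ≡ 699
201^16 ≡ 699^2 = 488601 ≡ 582
201^32 ≡ 582^2 = 338724 ≡ 1075
201^64 ≡ 1075^2 = 1155625 ≡ 510
201^128 ≡ 510^2 = 260100 ≡ 370
201^256 ≡ 370^2 = 136900 ≡ 200
201^512 ≡ 200^2 = 40000 ≡ 357
971 = 512 + 256 + 128 + 64 + 8 + 2 + 1, so 201^971 ≡ 357·200·370·510·699·758·201 ≡ 381 (mod 1367)
388·381 = 147828 ≡ 192 (mod 1367)
1178 ≠ 192; the check fails.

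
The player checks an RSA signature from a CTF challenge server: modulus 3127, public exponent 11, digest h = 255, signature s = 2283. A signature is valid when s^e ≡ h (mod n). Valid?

yes

Squares mod 3127: s^1≡2283, s^2≡2507, s^4≡2906, s^8≡1936
11 = 8 + 2 + 1, so s^11 ≡ 1936·2507·2283 ≡ 255 (mod 3127)
255 = h, so the signature checks out.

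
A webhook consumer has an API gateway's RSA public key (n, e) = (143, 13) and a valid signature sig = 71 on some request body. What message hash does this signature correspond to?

sig^2 ≡ 71^2 = 5041 ≡ 36
sig^4 ≡ 36^2 = 1296 ≡ 9
sig^8 ≡ 9^2 = 81
13 = 8 + 4 + 1, so sig^13 ≡ 81·9·71 ≡ 136 (mod 143)

136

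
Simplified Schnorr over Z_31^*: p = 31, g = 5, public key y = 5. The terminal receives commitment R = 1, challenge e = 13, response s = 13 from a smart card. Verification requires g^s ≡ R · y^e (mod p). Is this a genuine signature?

genuine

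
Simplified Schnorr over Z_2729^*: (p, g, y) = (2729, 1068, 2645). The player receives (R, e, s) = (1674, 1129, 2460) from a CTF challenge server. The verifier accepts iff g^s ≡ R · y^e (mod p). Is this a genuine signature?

g^s mod p:
Squares mod 2729: 1068^1≡1068, 1068^2≡2631, 1068^4≡1417, 1068^8≡2074, 1068^16≡572, 1068^32≡2433, 1068^64≡288, 1068^128≡1074, 1068^256≡1838, 1068^512≡2471, 1068^1024≡1068, 1068^2048≡2631
2460 = 2048 + 256 + 128 + 16 + 8 + 4, so 1068^2460 ≡ 2631·1838·1074·572·2074·1417 ≡ 905 (mod 2729)
R · y^e mod p:
Squares mod 2729: 2645^1≡2645, 2645^2≡1598, 2645^4≡1989, 2645^8≡1800, 2645^16≡677, 2645^32≡2586, 2645^64≡1346, 2645^128≡2389, 2645^256≡982, 2645^512≡987, 2645^1024≡2645
1129 = 1024 + 64 + 32 + 8 + 1, so 2645^1129 ≡ 2645·1346·2586·1800·2645 ≡ 2619 (mod 2729)
1674·2619 = 4384206 ≡ 1432 (mod 2729)
905 ≠ 1432; the check fails.

forged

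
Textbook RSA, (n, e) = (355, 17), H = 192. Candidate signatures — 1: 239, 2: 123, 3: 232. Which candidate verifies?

Candidate 1: Squares mod 355: 239^1≡239, 239^2≡321, 239^4≡91, 239^8≡116, 239^16≡321; 17 = 16 + 1, so 239^17 ≡ 321·239 ≡ 39 (mod 355)
Candidate 2: Squares mod 355: 123^1≡123, 123^2≡219, 123^4≡36, 123^8≡231, 123^16≡111; 17 = 16 + 1, so 123^17 ≡ 111·123 ≡ 163 (mod 355)
Candidate 3: Squares mod 355: 232^1≡232, 232^2≡219, 232^4≡36, 232^8≡231, 232^16≡111; 17 = 16 + 1, so 232^17 ≡ 111·232 ≡ 192 (mod 355)
  → matches H = 192

3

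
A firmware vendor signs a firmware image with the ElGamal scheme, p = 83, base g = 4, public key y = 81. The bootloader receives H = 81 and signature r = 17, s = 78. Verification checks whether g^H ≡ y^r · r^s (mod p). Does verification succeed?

passes

Left side g^H mod p:
4^2 = 16
4^4 ≡ 16^2 = 256 ≡ 7
4^8 ≡ 7^2 = 49
4^16 ≡ 49^2 = 2401 ≡ 77
4^32 ≡ 77^2 = 5929 ≡ 36
4^64 ≡ 36^2 = 1296 ≡ 51
81 = 64 + 16 + 1, so 4^81 ≡ 51·77·4 ≡ 21 (mod 83)
Right side y^r · r^s mod p:
81^2 = 6561 ≡ 4
81^4 ≡ 4^2 = 16
81^8 ≡ 16^2 = 256 ≡ 7
81^16 ≡ 7^2 = 49
17 = 16 + 1, so 81^17 ≡ 49·81 ≡ 68 (mod 83)
17^2 = 289 ≡ 40
17^4 ≡ 40^2 = 1600 ≡ 23
17^8 ≡ 23^2 = 529 ≡ 31
17^16 ≡ 31^2 = 961 ≡ 48
17^32 ≡ 48^2 = 2304 ≡ 63
17^64 ≡ 63^2 = 3969 ≡ 68
78 = 64 + 8 + 4 + 2, so 17^78 ≡ 68·31·23·40 ≡ 65 (mod 83)
68·65 = 4420 ≡ 21 (mod 83)
21 ≡ 21 (mod 83), so the signature is genuine.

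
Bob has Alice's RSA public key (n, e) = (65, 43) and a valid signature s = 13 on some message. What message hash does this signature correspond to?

s^2 ≡ 13^2 = 169 ≡ 39
s^4 ≡ 39^2 = 1521 ≡ 26
s^8 ≡ 26^2 = 676 ≡ 26
s^16 ≡ 26^2 = 676 ≡ 26
s^32 ≡ 26^2 = 676 ≡ 26
43 = 32 + 8 + 2 + 1, so s^43 ≡ 26·26·39·13 ≡ 52 (mod 65)

52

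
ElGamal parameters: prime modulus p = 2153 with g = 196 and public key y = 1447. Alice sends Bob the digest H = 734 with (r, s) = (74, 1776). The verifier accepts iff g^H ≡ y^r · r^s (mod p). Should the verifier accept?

reject

Left side g^H mod p:
Squares mod 2153: 196^1≡196, 196^2≡1815, 196^4≡135, 196^8≡1001, 196^16≡856, 196^32≡716, 196^64≡242, 196^128≡433, 196^256≡178, 196^512≡1542
734 = 512 + 128 + 64 + 16 + 8 + 4 + 2, so 196^734 ≡ 1542·433·242·856·1001·135·1815 ≡ 900 (mod 2153)
Right side y^r · r^s mod p:
Squares mod 2153: 1447^1≡1447, 1447^2≡1093, 1447^4≡1887, 1447^8≡1860, 1447^16≡1882, 1447^32≡239, 1447^64≡1143
74 = 64 + 8 + 2, so 1447^74 ≡ 1143·1860·1093 ≡ 1994 (mod 2153)
Squares mod 2153: 74^1≡74, 74^2≡1170, 74^4≡1745, 74^8≡683, 74^16≡1441, 74^32≡989, 74^64≡659, 74^128≡1528, 74^256≡932, 74^512≡965, 74^1024≡1129
1776 = 1024 + 512 + 128 + 64 + 32 + 16, so 74^1776 ≡ 1129·965·1528·659·989·1441 ≡ 1521 (mod 2153)
1994·1521 = 3032874 ≡ 1450 (mod 2153)
900 ≠ 1450, so verification fails.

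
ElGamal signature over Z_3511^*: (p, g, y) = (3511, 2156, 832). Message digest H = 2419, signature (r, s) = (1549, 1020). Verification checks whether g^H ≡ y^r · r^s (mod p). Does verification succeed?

Left side g^H mod p:
2156^2419 mod 3511 = 2350
Right side y^r · r^s mod p:
832^1549 mod 3511 = 1145
1549^1020 mod 3511 = 554
1145·554 = 634330 ≡ 2350 (mod 3511)
2350 ≡ 2350 (mod 3511), so the signature is genuine.

passes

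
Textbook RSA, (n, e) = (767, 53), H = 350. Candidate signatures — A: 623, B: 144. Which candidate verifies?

Candidate A: 623^2 = 388129 ≡ 27; 623^4 ≡ 27^2 = 729; 623^8 ≡ 729^2 = 531441 ≡ 677; 623^16 ≡ 677^2 = 458329 ≡ 430; 623^32 ≡ 430^2 = 184900 ≡ 53; 53 = 32 + 16 + 4 + 1, so 623^53 ≡ 53·430·729·623 ≡ 350 (mod 767)
  → matches H = 350
Candidate B: 144^2 = 20736 ≡ 27; 144^4 ≡ 27^2 = 729; 144^8 ≡ 729^2 = 531441 ≡ 677; 144^16 ≡ 677^2 = 458329 ≡ 430; 144^32 ≡ 430^2 = 184900 ≡ 53; 53 = 32 + 16 + 4 + 1, so 144^53 ≡ 53·430·729·144 ≡ 417 (mod 767)

A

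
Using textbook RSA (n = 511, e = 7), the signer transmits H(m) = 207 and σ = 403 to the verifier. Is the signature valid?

σ^2 ≡ 403^2 = 162409 ≡ 422
σ^4 ≡ 422^2 = 178084 ≡ 256
7 = 4 + 2 + 1, so σ^7 ≡ 256·422·403 ≡ 207 (mod 511)
Since 207 equals the digest 207, verification succeeds.

valid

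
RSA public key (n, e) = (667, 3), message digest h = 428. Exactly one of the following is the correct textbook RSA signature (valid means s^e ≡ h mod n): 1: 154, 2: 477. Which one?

2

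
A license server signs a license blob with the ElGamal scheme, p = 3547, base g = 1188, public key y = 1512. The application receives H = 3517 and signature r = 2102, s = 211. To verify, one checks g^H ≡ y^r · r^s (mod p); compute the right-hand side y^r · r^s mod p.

1514

Squares mod 3547: 1512^1≡1512, 1512^2≡1876, 1512^4≡752, 1512^8≡1531, 1512^16≡2941, 1512^32≡1895, 1512^64≡1461, 1512^128≡2774, 1512^256≡1633, 1512^512≡2892, 1512^1024≡3385, 1512^2048≡1415
2102 = 2048 + 32 + 16 + 4 + 2, so 1512^2102 ≡ 1415·1895·2941·752·1876 ≡ 412 (mod 3547)
Squares mod 3547: 2102^1≡2102, 2102^2≡2389, 2102^4≡198, 2102^8≡187, 2102^16≡3046, 2102^32≡2711, 2102^64≡137, 2102^128≡1034
211 = 128 + 64 + 16 + 2 + 1, so 2102^211 ≡ 1034·137·3046·2389·2102 ≡ 1054 (mod 3547)
y^r · r^s ≡ 412·1054 = 434248 ≡ 1514 (mod 3547)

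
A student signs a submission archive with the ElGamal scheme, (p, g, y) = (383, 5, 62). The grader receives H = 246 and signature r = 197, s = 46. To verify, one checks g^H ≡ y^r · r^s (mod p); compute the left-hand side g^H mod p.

Squares mod 383: 5^1≡5, 5^2≡25, 5^4≡242, 5^8≡348, 5^16≡76, 5^32≡31, 5^64≡195, 5^128≡108
246 = 128 + 64 + 32 + 16 + 4 + 2, so 5^246 ≡ 108·195·31·76·242·25 ≡ 23 (mod 383)

23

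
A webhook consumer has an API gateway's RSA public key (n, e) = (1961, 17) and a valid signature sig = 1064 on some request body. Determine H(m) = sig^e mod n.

sig^17 mod 1961 = 115

115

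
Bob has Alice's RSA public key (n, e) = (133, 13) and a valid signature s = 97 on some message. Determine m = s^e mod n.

41

Squares mod 133: s^1≡97, s^2≡99, s^4≡92, s^8≡85
13 = 8 + 4 + 1, so s^13 ≡ 85·92·97 ≡ 41 (mod 133)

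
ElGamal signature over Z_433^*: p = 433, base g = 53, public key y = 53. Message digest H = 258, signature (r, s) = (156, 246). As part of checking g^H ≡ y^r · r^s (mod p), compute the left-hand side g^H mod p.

70

53^2 = 2809 ≡ 211
53^4 ≡ 211^2 = 44521 ≡ 355
53^8 ≡ 355^2 = 126025 ≡ 22
53^16 ≡ 22^2 = 484 ≡ 51
53^32 ≡ 51^2 = 2601 ≡ 3
53^64 ≡ 3^2 = 9
53^128 ≡ 9^2 = 81
53^256 ≡ 81^2 = 6561 ≡ 66
258 = 256 + 2, so 53^258 ≡ 66·211 ≡ 70 (mod 433)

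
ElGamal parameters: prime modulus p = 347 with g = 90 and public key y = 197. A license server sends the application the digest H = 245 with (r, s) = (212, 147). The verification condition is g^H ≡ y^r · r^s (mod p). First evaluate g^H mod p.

90^2 = 8100 ≡ 119
90^4 ≡ 119^2 = 14161 ≡ 281
90^8 ≡ 281^2 = 78961 ≡ 192
90^16 ≡ 192^2 = 36864 ≡ 82
90^32 ≡ 82^2 = 6724 ≡ 131
90^64 ≡ 131^2 = 17161 ≡ 158
90^128 ≡ 158^2 = 24964 ≡ 327
245 = 128 + 64 + 32 + 16 + 4 + 1, so 90^245 ≡ 327·158·131·82·281·90 ≡ 147 (mod 347)

147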